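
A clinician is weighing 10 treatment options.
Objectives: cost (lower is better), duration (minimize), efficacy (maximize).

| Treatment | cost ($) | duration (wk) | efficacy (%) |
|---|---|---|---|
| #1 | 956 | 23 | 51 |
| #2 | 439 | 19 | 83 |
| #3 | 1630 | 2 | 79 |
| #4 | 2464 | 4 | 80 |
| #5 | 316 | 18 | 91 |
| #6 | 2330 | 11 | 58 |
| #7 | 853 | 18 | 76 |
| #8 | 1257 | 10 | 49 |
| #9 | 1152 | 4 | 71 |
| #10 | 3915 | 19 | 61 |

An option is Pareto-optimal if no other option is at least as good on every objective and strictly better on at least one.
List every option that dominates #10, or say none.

#2: cost 439≤3915, duration 19≤19, efficacy 83≥61 — dominates #10.
#3: cost 1630≤3915, duration 2≤19, efficacy 79≥61 — dominates #10.
#4: cost 2464≤3915, duration 4≤19, efficacy 80≥61 — dominates #10.
#5: cost 316≤3915, duration 18≤19, efficacy 91≥61 — dominates #10.
#7: cost 853≤3915, duration 18≤19, efficacy 76≥61 — dominates #10.
#9: cost 1152≤3915, duration 4≤19, efficacy 71≥61 — dominates #10.
Others (#1, #6, #8) are each worse than #10 on at least one objective.

#2, #3, #4, #5, #7, #9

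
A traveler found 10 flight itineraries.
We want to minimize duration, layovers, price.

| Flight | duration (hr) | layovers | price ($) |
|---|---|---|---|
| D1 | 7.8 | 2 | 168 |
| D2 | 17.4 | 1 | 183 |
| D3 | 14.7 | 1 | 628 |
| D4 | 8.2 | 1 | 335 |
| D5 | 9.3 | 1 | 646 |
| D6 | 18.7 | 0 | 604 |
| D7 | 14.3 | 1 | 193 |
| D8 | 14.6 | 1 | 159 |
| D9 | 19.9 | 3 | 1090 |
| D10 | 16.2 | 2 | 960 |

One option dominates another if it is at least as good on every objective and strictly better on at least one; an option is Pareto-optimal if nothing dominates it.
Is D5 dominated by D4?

D4 vs D5: duration 8.2≤9.3, layovers 1≤1, price 335≤646 — D4 is at least as good on every objective with at least one strict improvement.

Yes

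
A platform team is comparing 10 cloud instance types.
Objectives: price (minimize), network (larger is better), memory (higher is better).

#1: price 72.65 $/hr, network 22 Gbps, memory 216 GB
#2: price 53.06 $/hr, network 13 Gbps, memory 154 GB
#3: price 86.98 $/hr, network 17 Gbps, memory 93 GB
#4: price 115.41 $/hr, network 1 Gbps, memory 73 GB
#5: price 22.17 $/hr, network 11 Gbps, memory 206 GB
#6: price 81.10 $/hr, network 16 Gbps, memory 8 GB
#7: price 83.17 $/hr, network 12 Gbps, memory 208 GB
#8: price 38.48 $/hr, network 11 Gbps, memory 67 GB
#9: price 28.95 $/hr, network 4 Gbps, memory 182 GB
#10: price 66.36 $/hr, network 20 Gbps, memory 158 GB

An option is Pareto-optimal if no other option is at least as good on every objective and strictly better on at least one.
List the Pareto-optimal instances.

#1, #2, #5, #10

#1: not dominated (best network).
#2: not dominated.
#3: dominated by #1 (price 72.65≤86.98, network 22≥17, memory 216≥93).
#4: dominated by #1 (price 72.65≤115.41, network 22≥1, memory 216≥73).
#5: not dominated (best price).
#6: dominated by #1 (price 72.65≤81.10, network 22≥16, memory 216≥8).
#7: dominated by #1 (price 72.65≤83.17, network 22≥12, memory 216≥208).
#8: dominated by #5 (price 22.17≤38.48, network 11≥11, memory 206≥67).
#9: dominated by #5 (price 22.17≤28.95, network 11≥4, memory 206≥182).
#10: not dominated.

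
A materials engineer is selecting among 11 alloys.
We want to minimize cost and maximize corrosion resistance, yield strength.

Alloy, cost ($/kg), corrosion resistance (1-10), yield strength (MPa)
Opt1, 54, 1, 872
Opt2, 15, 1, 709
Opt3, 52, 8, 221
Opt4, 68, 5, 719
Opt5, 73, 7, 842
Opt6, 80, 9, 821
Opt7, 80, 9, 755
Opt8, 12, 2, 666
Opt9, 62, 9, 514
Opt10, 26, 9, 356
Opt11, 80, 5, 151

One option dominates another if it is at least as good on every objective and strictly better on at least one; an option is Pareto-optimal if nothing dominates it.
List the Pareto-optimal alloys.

Opt1: not dominated (best yield strength).
Opt2: not dominated.
Opt3: dominated by Opt10 (cost 26≤52, corrosion resistance 9≥8, yield strength 356≥221).
Opt4: not dominated.
Opt5: not dominated.
Opt6: not dominated.
Opt7: dominated by Opt6 (cost 80≤80, corrosion resistance 9≥9, yield strength 821≥755).
Opt8: not dominated (best cost).
Opt9: not dominated.
Opt10: not dominated.
Opt11: dominated by Opt3 (cost 52≤80, corrosion resistance 8≥5, yield strength 221≥151).

Opt1, Opt2, Opt4, Opt5, Opt6, Opt8, Opt9, Opt10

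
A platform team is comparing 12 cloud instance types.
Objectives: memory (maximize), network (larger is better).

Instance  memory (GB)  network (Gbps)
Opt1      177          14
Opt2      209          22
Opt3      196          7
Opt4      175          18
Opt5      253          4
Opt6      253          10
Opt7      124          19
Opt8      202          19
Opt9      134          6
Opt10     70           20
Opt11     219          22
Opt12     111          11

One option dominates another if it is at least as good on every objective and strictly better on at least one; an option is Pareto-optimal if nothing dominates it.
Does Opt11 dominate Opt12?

Yes

Opt11 vs Opt12: memory 219≥111, network 22≥11 — Opt11 is at least as good on every objective with at least one strict improvement.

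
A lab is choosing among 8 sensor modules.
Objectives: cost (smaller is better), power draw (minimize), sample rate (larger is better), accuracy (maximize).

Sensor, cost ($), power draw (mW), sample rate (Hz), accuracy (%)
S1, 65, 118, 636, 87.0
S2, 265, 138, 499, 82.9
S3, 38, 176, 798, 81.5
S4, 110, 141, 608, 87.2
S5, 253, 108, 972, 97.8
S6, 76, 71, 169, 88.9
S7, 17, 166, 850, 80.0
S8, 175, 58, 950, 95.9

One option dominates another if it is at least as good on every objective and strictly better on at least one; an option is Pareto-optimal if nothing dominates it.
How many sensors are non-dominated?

S1: not dominated.
S2: dominated by S1 (cost 65≤265, power draw 118≤138, sample rate 636≥499, accuracy 87.0≥82.9).
S3: not dominated.
S4: not dominated.
S5: not dominated (best sample rate).
S6: not dominated.
S7: not dominated (best cost).
S8: not dominated (best power draw).
Pareto-optimal: S1, S3, S4, S5, S6, S7, S8 → 7.

7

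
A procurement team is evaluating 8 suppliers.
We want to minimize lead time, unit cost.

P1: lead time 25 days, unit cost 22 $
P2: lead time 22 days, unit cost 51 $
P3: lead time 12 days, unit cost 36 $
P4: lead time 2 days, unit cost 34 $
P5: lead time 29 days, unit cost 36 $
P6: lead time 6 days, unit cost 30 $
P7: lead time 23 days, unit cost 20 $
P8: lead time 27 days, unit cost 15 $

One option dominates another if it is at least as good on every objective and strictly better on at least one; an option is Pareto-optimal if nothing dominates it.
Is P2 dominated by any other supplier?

P3 vs P2: lead time 12≤22, unit cost 36≤51 — P3 is at least as good on every objective and strictly better on at least one, so P3 dominates P2.

Yes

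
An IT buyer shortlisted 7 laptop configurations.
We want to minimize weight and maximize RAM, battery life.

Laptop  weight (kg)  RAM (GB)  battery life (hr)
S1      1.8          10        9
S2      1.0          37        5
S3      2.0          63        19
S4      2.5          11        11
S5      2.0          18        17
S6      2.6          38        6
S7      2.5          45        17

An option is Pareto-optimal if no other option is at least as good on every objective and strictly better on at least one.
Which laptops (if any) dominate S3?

none

S1: worse on RAM (10 vs 63).
S2: worse on RAM (37 vs 63).
S4: worse on weight (2.5 vs 2.0).
S5: worse on RAM (18 vs 63).
S6: worse on weight (2.6 vs 2.0).
S7: worse on weight (2.5 vs 2.0).
No option dominates S3.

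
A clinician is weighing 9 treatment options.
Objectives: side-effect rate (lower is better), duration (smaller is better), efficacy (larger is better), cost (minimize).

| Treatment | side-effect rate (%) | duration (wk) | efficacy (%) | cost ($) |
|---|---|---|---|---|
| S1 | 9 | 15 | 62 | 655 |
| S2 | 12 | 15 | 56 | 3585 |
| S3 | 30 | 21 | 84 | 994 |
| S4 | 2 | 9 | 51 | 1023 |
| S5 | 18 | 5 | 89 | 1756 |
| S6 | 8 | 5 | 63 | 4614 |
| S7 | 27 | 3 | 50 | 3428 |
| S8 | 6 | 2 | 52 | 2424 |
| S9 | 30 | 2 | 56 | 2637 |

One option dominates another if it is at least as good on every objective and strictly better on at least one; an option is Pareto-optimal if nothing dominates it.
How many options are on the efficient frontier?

7

S1: not dominated (best cost).
S2: dominated by S1 (side-effect rate 9≤12, duration 15≤15, efficacy 62≥56, cost 655≤3585).
S3: not dominated.
S4: not dominated (best side-effect rate).
S5: not dominated (best efficacy).
S6: not dominated.
S7: dominated by S8 (side-effect rate 6≤27, duration 2≤3, efficacy 52≥50, cost 2424≤3428).
S8: not dominated.
S9: not dominated.
Pareto-optimal: S1, S3, S4, S5, S6, S8, S9 → 7.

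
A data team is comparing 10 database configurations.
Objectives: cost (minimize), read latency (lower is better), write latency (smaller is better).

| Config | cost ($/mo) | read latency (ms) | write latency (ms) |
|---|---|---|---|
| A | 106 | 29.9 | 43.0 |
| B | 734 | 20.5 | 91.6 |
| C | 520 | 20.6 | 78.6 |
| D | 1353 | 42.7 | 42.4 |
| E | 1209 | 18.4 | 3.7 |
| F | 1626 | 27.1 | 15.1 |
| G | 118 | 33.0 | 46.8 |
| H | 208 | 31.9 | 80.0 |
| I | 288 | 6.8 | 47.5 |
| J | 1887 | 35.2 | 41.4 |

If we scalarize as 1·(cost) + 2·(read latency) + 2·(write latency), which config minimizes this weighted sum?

A: 1·106 + 2·29.9 + 2·43.0 = 251.8
B: 1·734 + 2·20.5 + 2·91.6 = 958.2
C: 1·520 + 2·20.6 + 2·78.6 = 718.4
D: 1·1353 + 2·42.7 + 2·42.4 = 1523.2
E: 1·1209 + 2·18.4 + 2·3.7 = 1253.2
F: 1·1626 + 2·27.1 + 2·15.1 = 1710.4
G: 1·118 + 2·33.0 + 2·46.8 = 277.6
H: 1·208 + 2·31.9 + 2·80.0 = 431.8
I: 1·288 + 2·6.8 + 2·47.5 = 396.6
J: 1·1887 + 2·35.2 + 2·41.4 = 2040.2
Lowest: A at 251.8.

A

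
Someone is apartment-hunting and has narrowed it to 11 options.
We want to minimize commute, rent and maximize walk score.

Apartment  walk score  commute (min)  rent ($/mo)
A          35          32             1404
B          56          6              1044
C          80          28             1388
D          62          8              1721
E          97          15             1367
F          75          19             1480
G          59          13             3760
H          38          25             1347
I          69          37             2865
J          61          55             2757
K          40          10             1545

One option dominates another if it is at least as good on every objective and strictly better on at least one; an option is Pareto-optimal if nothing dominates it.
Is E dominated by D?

D vs E: D is worse on walk score (62 vs 97), so it does not dominate E.

No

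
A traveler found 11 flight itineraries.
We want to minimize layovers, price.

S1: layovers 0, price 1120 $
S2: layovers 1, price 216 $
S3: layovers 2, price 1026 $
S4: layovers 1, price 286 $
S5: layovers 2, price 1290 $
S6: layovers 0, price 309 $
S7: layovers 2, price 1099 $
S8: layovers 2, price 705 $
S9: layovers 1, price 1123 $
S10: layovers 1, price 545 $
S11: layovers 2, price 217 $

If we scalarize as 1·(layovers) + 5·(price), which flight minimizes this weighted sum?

S1: 1·0 + 5·1120 = 5600
S2: 1·1 + 5·216 = 1081
S3: 1·2 + 5·1026 = 5132
S4: 1·1 + 5·286 = 1431
S5: 1·2 + 5·1290 = 6452
S6: 1·0 + 5·309 = 1545
S7: 1·2 + 5·1099 = 5497
S8: 1·2 + 5·705 = 3527
S9: 1·1 + 5·1123 = 5616
S10: 1·1 + 5·545 = 2726
S11: 1·2 + 5·217 = 1087
Lowest: S2 at 1081.

S2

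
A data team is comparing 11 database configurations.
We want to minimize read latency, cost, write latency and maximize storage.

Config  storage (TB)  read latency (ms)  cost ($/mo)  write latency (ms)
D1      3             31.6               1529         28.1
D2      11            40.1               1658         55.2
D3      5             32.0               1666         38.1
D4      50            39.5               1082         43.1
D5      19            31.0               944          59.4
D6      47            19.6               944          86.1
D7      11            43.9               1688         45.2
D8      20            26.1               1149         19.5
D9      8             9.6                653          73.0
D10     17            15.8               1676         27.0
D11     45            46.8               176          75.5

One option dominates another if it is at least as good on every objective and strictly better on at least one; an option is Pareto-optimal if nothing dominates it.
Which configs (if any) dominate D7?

D4, D8, D10

D4: storage 50≥11, read latency 39.5≤43.9, cost 1082≤1688, write latency 43.1≤45.2 — dominates D7.
D8: storage 20≥11, read latency 26.1≤43.9, cost 1149≤1688, write latency 19.5≤45.2 — dominates D7.
D10: storage 17≥11, read latency 15.8≤43.9, cost 1676≤1688, write latency 27.0≤45.2 — dominates D7.
Others (D1, D2, D3, D5, D6, D9, D11) are each worse than D7 on at least one objective.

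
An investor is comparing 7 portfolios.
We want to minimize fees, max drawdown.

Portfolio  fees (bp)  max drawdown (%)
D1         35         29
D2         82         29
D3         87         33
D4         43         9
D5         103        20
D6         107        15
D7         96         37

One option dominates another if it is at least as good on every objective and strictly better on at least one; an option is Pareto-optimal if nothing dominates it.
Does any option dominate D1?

D2: worse on fees (82 vs 35).
D3: worse on fees (87 vs 35).
D4: worse on fees (43 vs 35).
D5: worse on fees (103 vs 35).
D6: worse on fees (107 vs 35).
D7: worse on fees (96 vs 35).
No option is at least as good as D1 on every objective and strictly better on one.

No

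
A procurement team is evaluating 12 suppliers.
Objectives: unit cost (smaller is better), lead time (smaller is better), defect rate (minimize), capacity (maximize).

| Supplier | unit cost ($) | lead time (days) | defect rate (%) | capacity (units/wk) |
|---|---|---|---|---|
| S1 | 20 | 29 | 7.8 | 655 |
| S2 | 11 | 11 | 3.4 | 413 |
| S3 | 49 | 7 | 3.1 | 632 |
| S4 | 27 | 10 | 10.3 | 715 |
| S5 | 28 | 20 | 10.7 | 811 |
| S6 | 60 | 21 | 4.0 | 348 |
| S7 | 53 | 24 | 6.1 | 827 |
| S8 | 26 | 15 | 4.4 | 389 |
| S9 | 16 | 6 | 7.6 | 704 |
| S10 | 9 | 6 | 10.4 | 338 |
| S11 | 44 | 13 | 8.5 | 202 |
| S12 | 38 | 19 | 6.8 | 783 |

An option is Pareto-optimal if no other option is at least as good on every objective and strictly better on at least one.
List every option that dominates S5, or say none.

none

S1: worse on lead time (29 vs 20).
S2: worse on capacity (413 vs 811).
S3: worse on unit cost (49 vs 28).
S4: worse on capacity (715 vs 811).
S6: worse on unit cost (60 vs 28).
S7: worse on unit cost (53 vs 28).
S8: worse on capacity (389 vs 811).
S9: worse on capacity (704 vs 811).
S10: worse on capacity (338 vs 811).
S11: worse on unit cost (44 vs 28).
S12: worse on unit cost (38 vs 28).
No option dominates S5.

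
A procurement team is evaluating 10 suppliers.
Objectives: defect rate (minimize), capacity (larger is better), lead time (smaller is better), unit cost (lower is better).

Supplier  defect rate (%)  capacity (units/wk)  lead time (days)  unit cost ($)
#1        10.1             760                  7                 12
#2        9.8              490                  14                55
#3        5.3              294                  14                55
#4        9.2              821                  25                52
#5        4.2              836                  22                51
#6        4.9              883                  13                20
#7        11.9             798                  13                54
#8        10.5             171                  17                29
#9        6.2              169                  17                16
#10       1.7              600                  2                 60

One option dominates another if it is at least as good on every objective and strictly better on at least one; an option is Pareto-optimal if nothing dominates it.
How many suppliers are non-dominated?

#1: not dominated (best unit cost).
#2: dominated by #6 (defect rate 4.9≤9.8, capacity 883≥490, lead time 13≤14, unit cost 20≤55).
#3: dominated by #6 (defect rate 4.9≤5.3, capacity 883≥294, lead time 13≤14, unit cost 20≤55).
#4: dominated by #5 (defect rate 4.2≤9.2, capacity 836≥821, lead time 22≤25, unit cost 51≤52).
#5: not dominated.
#6: not dominated (best capacity).
#7: dominated by #6 (defect rate 4.9≤11.9, capacity 883≥798, lead time 13≤13, unit cost 20≤54).
#8: dominated by #1 (defect rate 10.1≤10.5, capacity 760≥171, lead time 7≤17, unit cost 12≤29).
#9: not dominated.
#10: not dominated (best defect rate).
Pareto-optimal: #1, #5, #6, #9, #10 → 5.

5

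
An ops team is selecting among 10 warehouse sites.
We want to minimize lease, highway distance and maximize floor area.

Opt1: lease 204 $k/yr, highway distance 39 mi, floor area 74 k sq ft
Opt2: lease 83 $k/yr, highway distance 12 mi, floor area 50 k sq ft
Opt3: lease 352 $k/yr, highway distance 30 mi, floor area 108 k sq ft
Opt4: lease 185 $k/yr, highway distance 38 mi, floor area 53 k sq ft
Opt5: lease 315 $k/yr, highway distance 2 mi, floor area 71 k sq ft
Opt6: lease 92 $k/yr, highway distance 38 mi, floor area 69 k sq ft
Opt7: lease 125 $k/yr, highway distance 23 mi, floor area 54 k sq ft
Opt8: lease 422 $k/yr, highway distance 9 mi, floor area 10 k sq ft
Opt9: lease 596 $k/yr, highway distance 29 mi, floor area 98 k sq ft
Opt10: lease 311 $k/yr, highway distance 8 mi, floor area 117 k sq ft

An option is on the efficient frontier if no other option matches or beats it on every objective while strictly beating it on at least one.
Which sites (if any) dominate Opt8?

Opt5, Opt10

Opt5: lease 315≤422, highway distance 2≤9, floor area 71≥10 — dominates Opt8.
Opt10: lease 311≤422, highway distance 8≤9, floor area 117≥10 — dominates Opt8.
Others (Opt1, Opt2, Opt3, Opt4, Opt6, Opt7, Opt9) are each worse than Opt8 on at least one objective.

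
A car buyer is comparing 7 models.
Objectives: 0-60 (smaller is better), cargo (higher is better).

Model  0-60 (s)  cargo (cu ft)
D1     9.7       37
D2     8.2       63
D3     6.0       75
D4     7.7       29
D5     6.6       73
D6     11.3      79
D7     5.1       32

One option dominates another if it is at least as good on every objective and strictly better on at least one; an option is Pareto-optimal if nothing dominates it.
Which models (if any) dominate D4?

D3, D5, D7

D3: 0-60 6.0≤7.7, cargo 75≥29 — dominates D4.
D5: 0-60 6.6≤7.7, cargo 73≥29 — dominates D4.
D7: 0-60 5.1≤7.7, cargo 32≥29 — dominates D4.
Others (D1, D2, D6) are each worse than D4 on at least one objective.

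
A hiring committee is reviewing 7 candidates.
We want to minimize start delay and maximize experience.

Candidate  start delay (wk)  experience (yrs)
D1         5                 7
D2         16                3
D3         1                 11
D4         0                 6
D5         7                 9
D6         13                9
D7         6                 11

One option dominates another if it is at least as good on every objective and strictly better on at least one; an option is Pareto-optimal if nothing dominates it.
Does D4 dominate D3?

No

D4 vs D3: D4 is worse on experience (6 vs 11), so it does not dominate D3.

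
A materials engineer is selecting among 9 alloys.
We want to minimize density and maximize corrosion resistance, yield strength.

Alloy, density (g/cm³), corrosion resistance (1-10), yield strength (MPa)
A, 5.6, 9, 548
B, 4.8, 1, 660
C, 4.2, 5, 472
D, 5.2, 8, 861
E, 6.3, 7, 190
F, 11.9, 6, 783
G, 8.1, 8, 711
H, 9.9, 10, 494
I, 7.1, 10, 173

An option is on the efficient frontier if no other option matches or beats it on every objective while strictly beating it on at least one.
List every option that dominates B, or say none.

A: worse on density (5.6 vs 4.8).
C: worse on yield strength (472 vs 660).
D: worse on density (5.2 vs 4.8).
E: worse on density (6.3 vs 4.8).
F: worse on density (11.9 vs 4.8).
G: worse on density (8.1 vs 4.8).
H: worse on density (9.9 vs 4.8).
I: worse on density (7.1 vs 4.8).
No option dominates B.

none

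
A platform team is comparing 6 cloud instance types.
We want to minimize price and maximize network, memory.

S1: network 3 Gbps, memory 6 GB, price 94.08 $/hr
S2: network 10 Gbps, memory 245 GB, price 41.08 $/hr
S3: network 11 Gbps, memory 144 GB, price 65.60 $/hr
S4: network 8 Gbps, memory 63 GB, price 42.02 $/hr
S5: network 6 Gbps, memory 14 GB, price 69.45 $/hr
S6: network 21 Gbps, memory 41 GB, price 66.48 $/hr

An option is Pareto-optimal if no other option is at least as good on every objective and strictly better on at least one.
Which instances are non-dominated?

S2, S3, S6

S1: dominated by S2 (network 10≥3, memory 245≥6, price 41.08≤94.08).
S2: not dominated (best memory).
S3: not dominated.
S4: dominated by S2 (network 10≥8, memory 245≥63, price 41.08≤42.02).
S5: dominated by S2 (network 10≥6, memory 245≥14, price 41.08≤69.45).
S6: not dominated (best network).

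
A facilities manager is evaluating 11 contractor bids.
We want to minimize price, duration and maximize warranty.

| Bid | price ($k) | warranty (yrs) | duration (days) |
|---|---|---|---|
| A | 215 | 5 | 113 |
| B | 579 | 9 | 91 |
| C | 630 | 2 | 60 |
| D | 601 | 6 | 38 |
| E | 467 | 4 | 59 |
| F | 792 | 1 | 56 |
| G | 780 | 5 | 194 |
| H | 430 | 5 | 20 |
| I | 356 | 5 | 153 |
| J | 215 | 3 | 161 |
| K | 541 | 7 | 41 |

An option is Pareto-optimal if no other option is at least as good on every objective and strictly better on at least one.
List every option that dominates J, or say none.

A: price 215≤215, warranty 5≥3, duration 113≤161 — dominates J.
Others (B, C, D, E, F, G, H, I, K) are each worse than J on at least one objective.

A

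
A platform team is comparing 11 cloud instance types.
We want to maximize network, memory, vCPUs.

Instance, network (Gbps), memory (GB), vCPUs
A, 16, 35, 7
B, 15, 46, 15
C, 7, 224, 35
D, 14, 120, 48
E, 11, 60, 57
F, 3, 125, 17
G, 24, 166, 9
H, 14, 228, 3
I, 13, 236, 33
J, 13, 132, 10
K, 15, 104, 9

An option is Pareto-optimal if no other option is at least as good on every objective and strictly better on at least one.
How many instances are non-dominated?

7

A: dominated by G (network 24≥16, memory 166≥35, vCPUs 9≥7).
B: not dominated.
C: not dominated.
D: not dominated.
E: not dominated (best vCPUs).
F: dominated by C (network 7≥3, memory 224≥125, vCPUs 35≥17).
G: not dominated (best network).
H: not dominated.
I: not dominated (best memory).
J: dominated by I (network 13≥13, memory 236≥132, vCPUs 33≥10).
K: dominated by G (network 24≥15, memory 166≥104, vCPUs 9≥9).
Pareto-optimal: B, C, D, E, G, H, I → 7.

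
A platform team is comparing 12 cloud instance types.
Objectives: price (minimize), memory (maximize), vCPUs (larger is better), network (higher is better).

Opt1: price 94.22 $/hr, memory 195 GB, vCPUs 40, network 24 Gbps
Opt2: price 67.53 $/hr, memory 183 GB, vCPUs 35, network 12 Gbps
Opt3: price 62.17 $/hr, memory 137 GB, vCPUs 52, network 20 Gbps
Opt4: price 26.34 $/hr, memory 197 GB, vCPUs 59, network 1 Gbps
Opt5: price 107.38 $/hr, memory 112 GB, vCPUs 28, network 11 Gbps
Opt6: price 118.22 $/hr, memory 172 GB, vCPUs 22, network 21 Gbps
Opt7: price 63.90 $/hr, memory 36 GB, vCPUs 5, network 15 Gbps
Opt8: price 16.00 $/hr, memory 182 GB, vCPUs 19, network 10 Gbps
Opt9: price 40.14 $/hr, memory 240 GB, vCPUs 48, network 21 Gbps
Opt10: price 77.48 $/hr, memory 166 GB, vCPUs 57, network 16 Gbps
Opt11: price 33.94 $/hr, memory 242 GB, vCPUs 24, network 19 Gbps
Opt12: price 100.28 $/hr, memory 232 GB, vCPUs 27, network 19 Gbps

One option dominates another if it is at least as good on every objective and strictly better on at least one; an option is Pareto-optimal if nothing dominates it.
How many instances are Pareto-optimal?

7

Opt1: not dominated (best network).
Opt2: dominated by Opt9 (price 40.14≤67.53, memory 240≥183, vCPUs 48≥35, network 21≥12).
Opt3: not dominated.
Opt4: not dominated (best vCPUs).
Opt5: dominated by Opt1 (price 94.22≤107.38, memory 195≥112, vCPUs 40≥28, network 24≥11).
Opt6: dominated by Opt1 (price 94.22≤118.22, memory 195≥172, vCPUs 40≥22, network 24≥21).
Opt7: dominated by Opt3 (price 62.17≤63.90, memory 137≥36, vCPUs 52≥5, network 20≥15).
Opt8: not dominated (best price).
Opt9: not dominated.
Opt10: not dominated.
Opt11: not dominated (best memory).
Opt12: dominated by Opt9 (price 40.14≤100.28, memory 240≥232, vCPUs 48≥27, network 21≥19).
Pareto-optimal: Opt1, Opt3, Opt4, Opt8, Opt9, Opt10, Opt11 → 7.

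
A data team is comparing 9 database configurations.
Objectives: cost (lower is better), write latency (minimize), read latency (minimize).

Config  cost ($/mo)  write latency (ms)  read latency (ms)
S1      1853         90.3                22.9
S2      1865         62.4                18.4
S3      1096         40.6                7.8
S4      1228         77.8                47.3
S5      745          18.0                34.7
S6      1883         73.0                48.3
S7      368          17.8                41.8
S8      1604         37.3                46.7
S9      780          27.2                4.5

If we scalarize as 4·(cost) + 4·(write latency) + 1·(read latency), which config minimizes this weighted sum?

S1: 4·1853 + 4·90.3 + 1·22.9 = 7796.1
S2: 4·1865 + 4·62.4 + 1·18.4 = 7728.0
S3: 4·1096 + 4·40.6 + 1·7.8 = 4554.2
S4: 4·1228 + 4·77.8 + 1·47.3 = 5270.5
S5: 4·745 + 4·18.0 + 1·34.7 = 3086.7
S6: 4·1883 + 4·73.0 + 1·48.3 = 7872.3
S7: 4·368 + 4·17.8 + 1·41.8 = 1585.0
S8: 4·1604 + 4·37.3 + 1·46.7 = 6611.9
S9: 4·780 + 4·27.2 + 1·4.5 = 3233.3
Lowest: S7 at 1585.0.

S7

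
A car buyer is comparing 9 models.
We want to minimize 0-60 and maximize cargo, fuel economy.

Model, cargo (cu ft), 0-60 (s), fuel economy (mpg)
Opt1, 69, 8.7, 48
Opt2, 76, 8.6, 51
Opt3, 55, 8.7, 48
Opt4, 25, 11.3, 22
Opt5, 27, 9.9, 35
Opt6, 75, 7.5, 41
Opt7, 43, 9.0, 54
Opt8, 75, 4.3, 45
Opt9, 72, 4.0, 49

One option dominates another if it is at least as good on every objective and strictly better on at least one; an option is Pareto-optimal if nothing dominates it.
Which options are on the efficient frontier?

Opt1: dominated by Opt2 (cargo 76≥69, 0-60 8.6≤8.7, fuel economy 51≥48).
Opt2: not dominated (best cargo).
Opt3: dominated by Opt1 (cargo 69≥55, 0-60 8.7≤8.7, fuel economy 48≥48).
Opt4: dominated by Opt1 (cargo 69≥25, 0-60 8.7≤11.3, fuel economy 48≥22).
Opt5: dominated by Opt1 (cargo 69≥27, 0-60 8.7≤9.9, fuel economy 48≥35).
Opt6: dominated by Opt8 (cargo 75≥75, 0-60 4.3≤7.5, fuel economy 45≥41).
Opt7: not dominated (best fuel economy).
Opt8: not dominated.
Opt9: not dominated (best 0-60).

Opt2, Opt7, Opt8, Opt9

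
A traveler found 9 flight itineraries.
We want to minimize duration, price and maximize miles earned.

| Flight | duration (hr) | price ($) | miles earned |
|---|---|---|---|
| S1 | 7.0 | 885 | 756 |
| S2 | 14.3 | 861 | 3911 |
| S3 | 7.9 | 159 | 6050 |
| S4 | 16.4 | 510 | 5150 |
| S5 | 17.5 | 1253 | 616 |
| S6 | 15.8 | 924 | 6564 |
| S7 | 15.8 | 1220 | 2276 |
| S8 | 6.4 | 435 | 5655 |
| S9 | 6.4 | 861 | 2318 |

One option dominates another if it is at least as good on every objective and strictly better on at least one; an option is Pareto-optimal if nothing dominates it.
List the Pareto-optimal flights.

S3, S6, S8

S1: dominated by S8 (duration 6.4≤7.0, price 435≤885, miles earned 5655≥756).
S2: dominated by S3 (duration 7.9≤14.3, price 159≤861, miles earned 6050≥3911).
S3: not dominated (best price).
S4: dominated by S3 (duration 7.9≤16.4, price 159≤510, miles earned 6050≥5150).
S5: dominated by S1 (duration 7.0≤17.5, price 885≤1253, miles earned 756≥616).
S6: not dominated (best miles earned).
S7: dominated by S2 (duration 14.3≤15.8, price 861≤1220, miles earned 3911≥2276).
S8: not dominated.
S9: dominated by S8 (duration 6.4≤6.4, price 435≤861, miles earned 5655≥2318).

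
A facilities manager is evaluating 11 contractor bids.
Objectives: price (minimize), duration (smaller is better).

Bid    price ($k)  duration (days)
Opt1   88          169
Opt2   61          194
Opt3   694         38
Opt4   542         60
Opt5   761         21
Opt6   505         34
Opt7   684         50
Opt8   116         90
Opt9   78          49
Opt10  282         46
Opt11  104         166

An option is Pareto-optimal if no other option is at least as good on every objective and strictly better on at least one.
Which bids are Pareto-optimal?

Opt1: dominated by Opt9 (price 78≤88, duration 49≤169).
Opt2: not dominated (best price).
Opt3: dominated by Opt6 (price 505≤694, duration 34≤38).
Opt4: dominated by Opt6 (price 505≤542, duration 34≤60).
Opt5: not dominated (best duration).
Opt6: not dominated.
Opt7: dominated by Opt6 (price 505≤684, duration 34≤50).
Opt8: dominated by Opt9 (price 78≤116, duration 49≤90).
Opt9: not dominated.
Opt10: not dominated.
Opt11: dominated by Opt9 (price 78≤104, duration 49≤166).

Opt2, Opt5, Opt6, Opt9, Opt10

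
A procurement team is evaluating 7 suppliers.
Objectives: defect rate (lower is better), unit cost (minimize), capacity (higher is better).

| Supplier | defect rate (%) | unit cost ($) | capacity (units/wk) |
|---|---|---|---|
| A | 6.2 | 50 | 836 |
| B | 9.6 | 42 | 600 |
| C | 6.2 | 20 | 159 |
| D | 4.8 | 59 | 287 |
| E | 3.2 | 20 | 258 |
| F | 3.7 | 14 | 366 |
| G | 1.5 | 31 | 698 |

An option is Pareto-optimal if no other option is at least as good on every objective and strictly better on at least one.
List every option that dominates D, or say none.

F, G

F: defect rate 3.7≤4.8, unit cost 14≤59, capacity 366≥287 — dominates D.
G: defect rate 1.5≤4.8, unit cost 31≤59, capacity 698≥287 — dominates D.
Others (A, B, C, E) are each worse than D on at least one objective.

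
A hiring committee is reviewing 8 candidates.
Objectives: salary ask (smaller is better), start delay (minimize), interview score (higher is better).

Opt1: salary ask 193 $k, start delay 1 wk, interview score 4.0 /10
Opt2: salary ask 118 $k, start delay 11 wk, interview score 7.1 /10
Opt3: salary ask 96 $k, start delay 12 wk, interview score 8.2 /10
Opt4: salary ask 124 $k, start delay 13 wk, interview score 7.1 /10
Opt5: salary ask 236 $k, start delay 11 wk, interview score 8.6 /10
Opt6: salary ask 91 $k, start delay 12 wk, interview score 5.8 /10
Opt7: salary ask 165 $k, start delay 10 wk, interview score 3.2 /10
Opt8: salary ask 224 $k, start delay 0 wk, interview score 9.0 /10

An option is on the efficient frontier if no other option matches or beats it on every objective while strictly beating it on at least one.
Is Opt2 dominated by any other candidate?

Opt1: worse on salary ask (193 vs 118).
Opt3: worse on start delay (12 vs 11).
Opt4: worse on salary ask (124 vs 118).
Opt5: worse on salary ask (236 vs 118).
Opt6: worse on start delay (12 vs 11).
Opt7: worse on salary ask (165 vs 118).
Opt8: worse on salary ask (224 vs 118).
No option is at least as good as Opt2 on every objective and strictly better on one.

No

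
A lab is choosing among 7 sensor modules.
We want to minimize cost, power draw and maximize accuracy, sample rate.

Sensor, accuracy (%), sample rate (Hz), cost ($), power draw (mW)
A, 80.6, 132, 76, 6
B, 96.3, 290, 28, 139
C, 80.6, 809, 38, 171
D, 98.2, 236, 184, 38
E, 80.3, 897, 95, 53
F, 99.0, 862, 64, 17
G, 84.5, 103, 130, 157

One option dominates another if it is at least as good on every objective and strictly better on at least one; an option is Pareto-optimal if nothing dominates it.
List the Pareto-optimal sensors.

A, B, C, E, F

A: not dominated (best power draw).
B: not dominated (best cost).
C: not dominated.
D: dominated by F (accuracy 99.0≥98.2, sample rate 862≥236, cost 64≤184, power draw 17≤38).
E: not dominated (best sample rate).
F: not dominated (best accuracy).
G: dominated by B (accuracy 96.3≥84.5, sample rate 290≥103, cost 28≤130, power draw 139≤157).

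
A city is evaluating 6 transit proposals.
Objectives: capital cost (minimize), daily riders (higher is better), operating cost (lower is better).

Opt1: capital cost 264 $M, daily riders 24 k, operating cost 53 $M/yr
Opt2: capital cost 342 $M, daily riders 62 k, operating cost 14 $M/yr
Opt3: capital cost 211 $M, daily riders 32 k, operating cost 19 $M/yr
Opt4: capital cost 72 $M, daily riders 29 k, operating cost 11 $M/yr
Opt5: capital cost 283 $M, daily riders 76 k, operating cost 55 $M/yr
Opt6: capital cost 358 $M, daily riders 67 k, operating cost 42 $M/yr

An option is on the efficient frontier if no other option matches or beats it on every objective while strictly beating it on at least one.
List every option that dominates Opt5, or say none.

Opt1: worse on daily riders (24 vs 76).
Opt2: worse on capital cost (342 vs 283).
Opt3: worse on daily riders (32 vs 76).
Opt4: worse on daily riders (29 vs 76).
Opt6: worse on capital cost (358 vs 283).
No option dominates Opt5.

none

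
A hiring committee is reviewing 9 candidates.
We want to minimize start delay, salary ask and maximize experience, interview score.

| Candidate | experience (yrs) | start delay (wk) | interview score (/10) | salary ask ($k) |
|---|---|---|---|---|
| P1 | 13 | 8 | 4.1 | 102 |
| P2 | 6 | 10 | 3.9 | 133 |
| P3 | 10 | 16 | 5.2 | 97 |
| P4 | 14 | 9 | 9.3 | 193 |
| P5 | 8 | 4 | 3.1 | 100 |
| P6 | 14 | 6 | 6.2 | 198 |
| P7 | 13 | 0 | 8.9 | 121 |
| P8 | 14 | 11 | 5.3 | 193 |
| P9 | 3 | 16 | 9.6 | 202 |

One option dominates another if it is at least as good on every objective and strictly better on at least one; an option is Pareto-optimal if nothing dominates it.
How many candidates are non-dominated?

P1: not dominated.
P2: dominated by P1 (experience 13≥6, start delay 8≤10, interview score 4.1≥3.9, salary ask 102≤133).
P3: not dominated (best salary ask).
P4: not dominated.
P5: not dominated.
P6: not dominated.
P7: not dominated (best start delay).
P8: dominated by P4 (experience 14≥14, start delay 9≤11, interview score 9.3≥5.3, salary ask 193≤193).
P9: not dominated (best interview score).
Pareto-optimal: P1, P3, P4, P5, P6, P7, P9 → 7.

7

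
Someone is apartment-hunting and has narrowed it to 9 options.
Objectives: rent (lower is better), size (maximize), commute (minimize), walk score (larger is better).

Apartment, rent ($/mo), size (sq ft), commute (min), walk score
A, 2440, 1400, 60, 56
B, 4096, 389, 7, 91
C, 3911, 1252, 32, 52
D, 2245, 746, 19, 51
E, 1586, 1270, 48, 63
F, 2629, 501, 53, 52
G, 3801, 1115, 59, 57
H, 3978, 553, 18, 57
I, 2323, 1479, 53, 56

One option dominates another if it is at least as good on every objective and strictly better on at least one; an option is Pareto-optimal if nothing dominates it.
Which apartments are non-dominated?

A: dominated by I (rent 2323≤2440, size 1479≥1400, commute 53≤60, walk score 56≥56).
B: not dominated (best commute).
C: not dominated.
D: not dominated.
E: not dominated (best rent).
F: dominated by E (rent 1586≤2629, size 1270≥501, commute 48≤53, walk score 63≥52).
G: dominated by E (rent 1586≤3801, size 1270≥1115, commute 48≤59, walk score 63≥57).
H: not dominated.
I: not dominated (best size).

B, C, D, E, H, I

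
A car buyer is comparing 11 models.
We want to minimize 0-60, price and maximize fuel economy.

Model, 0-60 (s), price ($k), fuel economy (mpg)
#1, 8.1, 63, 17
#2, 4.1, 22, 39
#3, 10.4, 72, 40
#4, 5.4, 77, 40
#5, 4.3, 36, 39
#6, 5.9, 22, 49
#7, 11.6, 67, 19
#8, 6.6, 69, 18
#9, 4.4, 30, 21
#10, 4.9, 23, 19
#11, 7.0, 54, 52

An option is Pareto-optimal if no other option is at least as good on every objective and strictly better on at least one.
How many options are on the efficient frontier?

4

#1: dominated by #2 (0-60 4.1≤8.1, price 22≤63, fuel economy 39≥17).
#2: not dominated (best 0-60).
#3: dominated by #6 (0-60 5.9≤10.4, price 22≤72, fuel economy 49≥40).
#4: not dominated.
#5: dominated by #2 (0-60 4.1≤4.3, price 22≤36, fuel economy 39≥39).
#6: not dominated.
#7: dominated by #2 (0-60 4.1≤11.6, price 22≤67, fuel economy 39≥19).
#8: dominated by #2 (0-60 4.1≤6.6, price 22≤69, fuel economy 39≥18).
#9: dominated by #2 (0-60 4.1≤4.4, price 22≤30, fuel economy 39≥21).
#10: dominated by #2 (0-60 4.1≤4.9, price 22≤23, fuel economy 39≥19).
#11: not dominated (best fuel economy).
Pareto-optimal: #2, #4, #6, #11 → 4.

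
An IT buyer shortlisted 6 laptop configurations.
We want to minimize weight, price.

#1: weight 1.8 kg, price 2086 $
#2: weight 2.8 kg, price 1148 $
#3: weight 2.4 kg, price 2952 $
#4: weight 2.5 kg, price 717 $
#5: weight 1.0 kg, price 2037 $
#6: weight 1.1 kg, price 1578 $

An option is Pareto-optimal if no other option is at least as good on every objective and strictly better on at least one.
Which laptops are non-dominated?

#1: dominated by #5 (weight 1.0≤1.8, price 2037≤2086).
#2: dominated by #4 (weight 2.5≤2.8, price 717≤1148).
#3: dominated by #1 (weight 1.8≤2.4, price 2086≤2952).
#4: not dominated (best price).
#5: not dominated (best weight).
#6: not dominated.

#4, #5, #6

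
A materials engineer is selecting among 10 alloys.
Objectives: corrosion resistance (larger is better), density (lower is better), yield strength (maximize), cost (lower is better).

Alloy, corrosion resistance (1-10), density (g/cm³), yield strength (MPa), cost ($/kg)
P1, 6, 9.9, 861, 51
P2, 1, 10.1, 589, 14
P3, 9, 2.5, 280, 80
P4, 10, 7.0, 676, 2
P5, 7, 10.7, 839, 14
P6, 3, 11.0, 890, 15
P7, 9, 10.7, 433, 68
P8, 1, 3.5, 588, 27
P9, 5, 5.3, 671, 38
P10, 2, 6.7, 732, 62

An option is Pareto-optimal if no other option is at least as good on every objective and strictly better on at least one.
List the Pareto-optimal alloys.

P1: not dominated.
P2: dominated by P4 (corrosion resistance 10≥1, density 7.0≤10.1, yield strength 676≥589, cost 2≤14).
P3: not dominated (best density).
P4: not dominated (best corrosion resistance).
P5: not dominated.
P6: not dominated (best yield strength).
P7: dominated by P4 (corrosion resistance 10≥9, density 7.0≤10.7, yield strength 676≥433, cost 2≤68).
P8: not dominated.
P9: not dominated.
P10: not dominated.

P1, P3, P4, P5, P6, P8, P9, P10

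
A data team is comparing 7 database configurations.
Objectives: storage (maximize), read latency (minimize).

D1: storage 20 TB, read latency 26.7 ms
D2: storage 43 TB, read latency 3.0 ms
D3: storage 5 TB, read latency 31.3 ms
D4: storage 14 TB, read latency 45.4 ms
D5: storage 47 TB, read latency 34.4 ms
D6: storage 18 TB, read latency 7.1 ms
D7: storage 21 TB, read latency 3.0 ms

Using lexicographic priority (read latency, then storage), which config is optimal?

First minimize read latency: best is 3.0, kept {D2, D7}.
Then maximize storage: best is 43, kept {D2}.

D2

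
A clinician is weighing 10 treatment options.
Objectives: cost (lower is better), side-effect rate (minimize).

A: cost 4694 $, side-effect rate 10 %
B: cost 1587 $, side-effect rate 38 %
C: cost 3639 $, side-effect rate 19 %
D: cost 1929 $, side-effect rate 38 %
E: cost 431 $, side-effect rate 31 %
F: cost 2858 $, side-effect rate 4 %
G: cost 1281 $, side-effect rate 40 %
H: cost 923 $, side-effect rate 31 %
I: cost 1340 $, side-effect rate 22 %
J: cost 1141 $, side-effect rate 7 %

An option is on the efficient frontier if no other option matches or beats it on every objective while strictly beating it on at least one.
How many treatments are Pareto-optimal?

3

A: dominated by F (cost 2858≤4694, side-effect rate 4≤10).
B: dominated by E (cost 431≤1587, side-effect rate 31≤38).
C: dominated by F (cost 2858≤3639, side-effect rate 4≤19).
D: dominated by B (cost 1587≤1929, side-effect rate 38≤38).
E: not dominated (best cost).
F: not dominated (best side-effect rate).
G: dominated by E (cost 431≤1281, side-effect rate 31≤40).
H: dominated by E (cost 431≤923, side-effect rate 31≤31).
I: dominated by J (cost 1141≤1340, side-effect rate 7≤22).
J: not dominated.
Pareto-optimal: E, F, J → 3.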